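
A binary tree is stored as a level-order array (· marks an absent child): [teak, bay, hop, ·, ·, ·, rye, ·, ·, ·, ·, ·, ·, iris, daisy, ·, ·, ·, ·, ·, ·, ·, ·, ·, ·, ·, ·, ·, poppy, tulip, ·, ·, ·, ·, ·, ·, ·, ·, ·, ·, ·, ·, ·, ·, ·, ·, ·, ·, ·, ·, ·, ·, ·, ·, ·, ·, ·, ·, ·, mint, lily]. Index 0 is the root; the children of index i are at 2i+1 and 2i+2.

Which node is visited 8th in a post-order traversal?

Post-order visits the left subtree, then the right subtree, then the node.
At teak: go left to bay.
  bay is a leaf — visit bay.
At teak: go right to hop.
  At hop: no left child.
  At hop: go right to rye.
    At rye: go left to iris.
      At iris: no left child.
      At iris: go right to poppy.
        poppy is a leaf — visit poppy.
      Visit iris.
    At rye: go right to daisy.
      At daisy: go left to tulip.
        At tulip: go left to mint.
          mint is a leaf — visit mint.
        At tulip: go right to lily.
          lily is a leaf — visit lily.
        Visit tulip.
      At daisy: no right child.
      Visit daisy.
    Visit rye.
  Visit hop.
Visit teak.
Full post-order sequence: bay, poppy, iris, mint, lily, tulip, daisy, rye, hop, teak.

rye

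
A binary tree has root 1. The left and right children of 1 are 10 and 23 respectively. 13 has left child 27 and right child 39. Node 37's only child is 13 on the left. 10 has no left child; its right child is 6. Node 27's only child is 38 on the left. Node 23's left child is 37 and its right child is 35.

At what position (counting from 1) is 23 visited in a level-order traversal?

Level-order visits nodes level by level from the root, left to right within each level.
Level 0: 1
Level 1: 10, 23
Level 2: 6, 37, 35
Level 3: 13
Level 4: 27, 39
Level 5: 38
Full level-order sequence: 1, 10, 23, 6, 37, 35, 13, 27, 39, 38.

3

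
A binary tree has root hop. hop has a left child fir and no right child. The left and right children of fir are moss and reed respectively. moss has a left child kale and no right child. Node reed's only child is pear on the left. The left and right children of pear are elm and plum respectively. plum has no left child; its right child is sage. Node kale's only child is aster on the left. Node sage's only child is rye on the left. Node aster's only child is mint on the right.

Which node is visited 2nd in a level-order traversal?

fir

Level-order visits nodes level by level from the root, left to right within each level.
Level 0: hop
Level 1: fir
Level 2: moss, reed
Level 3: kale, pear
Level 4: aster, elm, plum
Level 5: mint, sage
Level 6: rye
Full level-order sequence: hop, fir, moss, reed, kale, pear, aster, elm, plum, mint, sage, rye.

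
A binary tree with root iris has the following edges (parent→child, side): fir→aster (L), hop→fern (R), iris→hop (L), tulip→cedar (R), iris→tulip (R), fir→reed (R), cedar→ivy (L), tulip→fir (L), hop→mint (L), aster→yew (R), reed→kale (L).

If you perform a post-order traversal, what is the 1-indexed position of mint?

1

Post-order visits the left subtree, then the right subtree, then the node.
At iris: go left to hop.
  At hop: go left to mint.
    mint is a leaf — visit mint.
  At hop: go right to fern.
    fern is a leaf — visit fern.
  Visit hop.
At iris: go right to tulip.
  At tulip: go left to fir.
    At fir: go left to aster.
      At aster: no left child.
      At aster: go right to yew.
        yew is a leaf — visit yew.
      Visit aster.
    At fir: go right to reed.
      At reed: go left to kale.
        kale is a leaf — visit kale.
      At reed: no right child.
      Visit reed.
    Visit fir.
  At tulip: go right to cedar.
    At cedar: go left to ivy.
      ivy is a leaf — visit ivy.
    At cedar: no right child.
    Visit cedar.
  Visit tulip.
Visit iris.
Full post-order sequence: mint, fern, hop, yew, aster, kale, reed, fir, ivy, cedar, tulip, iris.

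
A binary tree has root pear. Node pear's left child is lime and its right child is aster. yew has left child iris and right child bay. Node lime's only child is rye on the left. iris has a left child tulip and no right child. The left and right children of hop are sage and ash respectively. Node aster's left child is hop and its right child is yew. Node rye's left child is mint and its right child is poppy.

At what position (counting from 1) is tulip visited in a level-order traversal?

Level-order visits nodes level by level from the root, left to right within each level.
Level 0: pear
Level 1: lime, aster
Level 2: rye, hop, yew
Level 3: mint, poppy, sage, ash, iris, bay
Level 4: tulip
Full level-order sequence: pear, lime, aster, rye, hop, yew, mint, poppy, sage, ash, iris, bay, tulip.

13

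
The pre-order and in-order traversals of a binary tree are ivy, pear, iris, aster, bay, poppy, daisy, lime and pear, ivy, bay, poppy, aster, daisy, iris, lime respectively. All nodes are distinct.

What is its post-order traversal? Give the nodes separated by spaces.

The first element of pre-order is the root; it splits in-order into left and right subtrees.
Root ivy: left subtree has 1 node {pear}, right has 6 {bay, poppy, aster, daisy, iris, lime}.
  Root iris: left subtree has 4 nodes {bay, poppy, aster, daisy}, right has 1 {lime}.
    Root aster: left subtree has 2 nodes {bay, poppy}, right has 1 {daisy}.
      Root bay: left subtree has 0 nodes { }, right has 1 {poppy}.

pear poppy bay daisy aster lime iris ivy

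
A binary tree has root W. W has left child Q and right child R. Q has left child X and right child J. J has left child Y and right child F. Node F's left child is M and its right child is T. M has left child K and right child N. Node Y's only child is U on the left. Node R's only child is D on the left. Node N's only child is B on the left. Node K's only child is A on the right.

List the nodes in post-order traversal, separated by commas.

X, U, Y, A, K, B, N, M, T, F, J, Q, D, R, W

Post-order visits the left subtree, then the right subtree, then the node.
At W: go left to Q.
  At Q: go left to X.
    X is a leaf — visit X.
  At Q: go right to J.
    At J: go left to Y.
      At Y: go left to U.
        U is a leaf — visit U.
      At Y: no right child.
      Visit Y.
    At J: go right to F.
      At F: go left to M.
        At M: go left to K.
          At K: no left child.
          At K: go right to A.
            A is a leaf — visit A.
          Visit K.
        At M: go right to N.
          At N: go left to B.
            B is a leaf — visit B.
          At N: no right child.
          Visit N.
        Visit M.
      At F: go right to T.
        T is a leaf — visit T.
      Visit F.
    Visit J.
  Visit Q.
At W: go right to R.
  At R: go left to D.
    D is a leaf — visit D.
  At R: no right child.
  Visit R.
Visit W.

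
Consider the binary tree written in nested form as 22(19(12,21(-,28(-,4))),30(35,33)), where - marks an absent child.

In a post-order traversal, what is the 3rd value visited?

Post-order visits the left subtree, then the right subtree, then the node.
At 22: go left to 19.
  At 19: go left to 12.
    12 is a leaf — visit 12.
  At 19: go right to 21.
    At 21: no left child.
    At 21: go right to 28.
      At 28: no left child.
      At 28: go right to 4.
        4 is a leaf — visit 4.
      Visit 28.
    Visit 21.
  Visit 19.
At 22: go right to 30.
  At 30: go left to 35.
    35 is a leaf — visit 35.
  At 30: go right to 33.
    33 is a leaf — visit 33.
  Visit 30.
Visit 22.
Full post-order sequence: 12, 4, 28, 21, 19, 35, 33, 30, 22.

28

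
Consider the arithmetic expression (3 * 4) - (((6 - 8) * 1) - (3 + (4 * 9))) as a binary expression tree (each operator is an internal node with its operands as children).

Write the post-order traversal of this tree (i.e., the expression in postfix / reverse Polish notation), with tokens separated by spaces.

Post-order on an expression tree gives postfix notation: for each operator, emit left operand, right operand, then the operator.

3 4 * 6 8 - 1 * 3 4 9 * + - -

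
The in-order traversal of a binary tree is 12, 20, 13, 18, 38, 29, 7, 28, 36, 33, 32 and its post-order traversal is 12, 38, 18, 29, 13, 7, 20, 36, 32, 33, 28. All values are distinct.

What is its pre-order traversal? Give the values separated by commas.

28, 20, 12, 7, 13, 29, 18, 38, 33, 36, 32

The last element of post-order is the root; it splits in-order into left and right subtrees.
Root 28: left subtree has 7 nodes {12, 20, 13, 18, 38, 29, 7}, right has 3 {36, 33, 32}.
  Root 20: left subtree has 1 node {12}, right has 5 {13, 18, 38, 29, 7}.
    Root 7: left subtree has 4 nodes {13, 18, 38, 29}, right has 0 { }.
      Root 13: left subtree has 0 nodes { }, right has 3 {18, 38, 29}.
        Root 29: left subtree has 2 nodes {18, 38}, right has 0 { }.
          Root 18: left subtree has 0 nodes { }, right has 1 {38}.
  Root 33: left subtree has 1 node {36}, right has 1 {32}.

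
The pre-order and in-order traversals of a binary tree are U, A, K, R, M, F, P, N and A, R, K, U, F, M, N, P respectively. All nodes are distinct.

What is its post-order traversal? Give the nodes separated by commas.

The first element of pre-order is the root; it splits in-order into left and right subtrees.
Root U: left subtree has 3 nodes {A, R, K}, right has 4 {F, M, N, P}.
  Root A: left subtree has 0 nodes { }, right has 2 {R, K}.
    Root K: left subtree has 1 node {R}, right has 0 { }.
  Root M: left subtree has 1 node {F}, right has 2 {N, P}.
    Root P: left subtree has 1 node {N}, right has 0 { }.

R, K, A, F, N, P, M, U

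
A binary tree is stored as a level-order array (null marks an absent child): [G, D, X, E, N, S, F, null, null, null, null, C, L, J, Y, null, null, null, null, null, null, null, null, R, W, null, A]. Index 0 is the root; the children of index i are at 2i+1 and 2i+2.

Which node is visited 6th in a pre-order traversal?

Pre-order visits the node, then its left subtree, then its right subtree.
Visit G.
At G: go left to D.
  Visit D.
  At D: go left to E.
    E is a leaf — visit E.
  At D: go right to N.
    N is a leaf — visit N.
At G: go right to X.
  Visit X.
  At X: go left to S.
    Visit S.
    At S: go left to C.
      Visit C.
      At C: go left to R.
        R is a leaf — visit R.
      At C: go right to W.
        W is a leaf — visit W.
    At S: go right to L.
      Visit L.
      At L: no left child.
      At L: go right to A.
        A is a leaf — visit A.
  At X: go right to F.
    Visit F.
    At F: go left to J.
      J is a leaf — visit J.
    At F: go right to Y.
      Y is a leaf — visit Y.
Full pre-order sequence: G, D, E, N, X, S, C, R, W, L, A, F, J, Y.

S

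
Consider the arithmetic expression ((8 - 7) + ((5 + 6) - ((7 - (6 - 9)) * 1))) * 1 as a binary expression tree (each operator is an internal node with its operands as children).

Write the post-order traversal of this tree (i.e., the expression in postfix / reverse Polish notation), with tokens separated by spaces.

8 7 - 5 6 + 7 6 9 - - 1 * - + 1 *

Post-order on an expression tree gives postfix notation: for each operator, emit left operand, right operand, then the operator.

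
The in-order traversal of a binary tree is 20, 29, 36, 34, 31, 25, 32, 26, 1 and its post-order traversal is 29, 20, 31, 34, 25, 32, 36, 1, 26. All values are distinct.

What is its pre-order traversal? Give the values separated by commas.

The last element of post-order is the root; it splits in-order into left and right subtrees.
Root 26: left subtree has 7 nodes {20, 29, 36, 34, 31, 25, 32}, right has 1 {1}.
  Root 36: left subtree has 2 nodes {20, 29}, right has 4 {34, 31, 25, 32}.
    Root 20: left subtree has 0 nodes { }, right has 1 {29}.
    Root 32: left subtree has 3 nodes {34, 31, 25}, right has 0 { }.
      Root 25: left subtree has 2 nodes {34, 31}, right has 0 { }.
        Root 34: left subtree has 0 nodes { }, right has 1 {31}.

26, 36, 20, 29, 32, 25, 34, 31, 1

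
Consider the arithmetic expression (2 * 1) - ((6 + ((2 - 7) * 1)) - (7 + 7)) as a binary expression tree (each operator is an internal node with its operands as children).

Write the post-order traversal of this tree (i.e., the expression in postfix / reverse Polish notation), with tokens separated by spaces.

2 1 * 6 2 7 - 1 * + 7 7 + - -

Post-order on an expression tree gives postfix notation: for each operator, emit left operand, right operand, then the operator.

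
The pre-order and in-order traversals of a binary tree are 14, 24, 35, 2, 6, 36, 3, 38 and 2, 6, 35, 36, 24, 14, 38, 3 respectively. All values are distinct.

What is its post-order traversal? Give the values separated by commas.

The first element of pre-order is the root; it splits in-order into left and right subtrees.
Root 14: left subtree has 5 nodes {2, 6, 35, 36, 24}, right has 2 {38, 3}.
  Root 24: left subtree has 4 nodes {2, 6, 35, 36}, right has 0 { }.
    Root 35: left subtree has 2 nodes {2, 6}, right has 1 {36}.
      Root 2: left subtree has 0 nodes { }, right has 1 {6}.
  Root 3: left subtree has 1 node {38}, right has 0 { }.

6, 2, 36, 35, 24, 38, 3, 14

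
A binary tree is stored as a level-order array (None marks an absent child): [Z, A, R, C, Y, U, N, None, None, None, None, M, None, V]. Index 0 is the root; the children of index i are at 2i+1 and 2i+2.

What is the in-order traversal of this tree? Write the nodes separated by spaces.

C A Y Z M U R V N

In-order visits the left subtree, then the node, then the right subtree.
At Z: go left to A.
  At A: go left to C.
    C is a leaf — visit C.
  Visit A.
  At A: go right to Y.
    Y is a leaf — visit Y.
Visit Z.
At Z: go right to R.
  At R: go left to U.
    At U: go left to M.
      M is a leaf — visit M.
    Visit U.
    At U: no right child.
  Visit R.
  At R: go right to N.
    At N: go left to V.
      V is a leaf — visit V.
    Visit N.
    At N: no right child.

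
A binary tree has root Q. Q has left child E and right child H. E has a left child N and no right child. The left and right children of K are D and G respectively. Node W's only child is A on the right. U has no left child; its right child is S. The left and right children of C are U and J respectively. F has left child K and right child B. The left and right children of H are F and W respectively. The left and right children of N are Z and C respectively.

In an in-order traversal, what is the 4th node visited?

S

In-order visits the left subtree, then the node, then the right subtree.
At Q: go left to E.
  At E: go left to N.
    At N: go left to Z.
      Z is a leaf — visit Z.
    Visit N.
    At N: go right to C.
      At C: go left to U.
        At U: no left child.
        Visit U.
        At U: go right to S.
          S is a leaf — visit S.
      Visit C.
      At C: go right to J.
        J is a leaf — visit J.
  Visit E.
  At E: no right child.
Visit Q.
At Q: go right to H.
  At H: go left to F.
    At F: go left to K.
      At K: go left to D.
        D is a leaf — visit D.
      Visit K.
      At K: go right to G.
        G is a leaf — visit G.
    Visit F.
    At F: go right to B.
      B is a leaf — visit B.
  Visit H.
  At H: go right to W.
    At W: no left child.
    Visit W.
    At W: go right to A.
      A is a leaf — visit A.
Full in-order sequence: Z, N, U, S, C, J, E, Q, D, K, G, F, B, H, W, A.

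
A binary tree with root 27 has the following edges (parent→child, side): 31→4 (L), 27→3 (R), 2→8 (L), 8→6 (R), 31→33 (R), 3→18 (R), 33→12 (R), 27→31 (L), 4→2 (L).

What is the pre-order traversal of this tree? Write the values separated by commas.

27, 31, 4, 2, 8, 6, 33, 12, 3, 18

Pre-order visits the node, then its left subtree, then its right subtree.
Visit 27.
At 27: go left to 31.
  Visit 31.
  At 31: go left to 4.
    Visit 4.
    At 4: go left to 2.
      Visit 2.
      At 2: go left to 8.
        Visit 8.
        At 8: no left child.
        At 8: go right to 6.
          6 is a leaf — visit 6.
      At 2: no right child.
    At 4: no right child.
  At 31: go right to 33.
    Visit 33.
    At 33: no left child.
    At 33: go right to 12.
      12 is a leaf — visit 12.
At 27: go right to 3.
  Visit 3.
  At 3: no left child.
  At 3: go right to 18.
    18 is a leaf — visit 18.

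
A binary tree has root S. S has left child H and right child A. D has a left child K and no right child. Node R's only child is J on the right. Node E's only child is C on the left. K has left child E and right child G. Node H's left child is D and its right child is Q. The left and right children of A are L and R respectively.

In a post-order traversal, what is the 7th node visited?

Post-order visits the left subtree, then the right subtree, then the node.
At S: go left to H.
  At H: go left to D.
    At D: go left to K.
      At K: go left to E.
        At E: go left to C.
          C is a leaf — visit C.
        At E: no right child.
        Visit E.
      At K: go right to G.
        G is a leaf — visit G.
      Visit K.
    At D: no right child.
    Visit D.
  At H: go right to Q.
    Q is a leaf — visit Q.
  Visit H.
At S: go right to A.
  At A: go left to L.
    L is a leaf — visit L.
  At A: go right to R.
    At R: no left child.
    At R: go right to J.
      J is a leaf — visit J.
    Visit R.
  Visit A.
Visit S.
Full post-order sequence: C, E, G, K, D, Q, H, L, J, R, A, S.

H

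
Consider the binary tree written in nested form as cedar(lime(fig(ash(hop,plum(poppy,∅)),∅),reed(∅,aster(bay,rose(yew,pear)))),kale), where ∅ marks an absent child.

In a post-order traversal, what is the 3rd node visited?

plum

Post-order visits the left subtree, then the right subtree, then the node.
At cedar: go left to lime.
  At lime: go left to fig.
    At fig: go left to ash.
      At ash: go left to hop.
        hop is a leaf — visit hop.
      At ash: go right to plum.
        At plum: go left to poppy.
          poppy is a leaf — visit poppy.
        At plum: no right child.
        Visit plum.
      Visit ash.
    At fig: no right child.
    Visit fig.
  At lime: go right to reed.
    At reed: no left child.
    At reed: go right to aster.
      At aster: go left to bay.
        bay is a leaf — visit bay.
      At aster: go right to rose.
        At rose: go left to yew.
          yew is a leaf — visit yew.
        At rose: go right to pear.
          pear is a leaf — visit pear.
        Visit rose.
      Visit aster.
    Visit reed.
  Visit lime.
At cedar: go right to kale.
  kale is a leaf — visit kale.
Visit cedar.
Full post-order sequence: hop, poppy, plum, ash, fig, bay, yew, pear, rose, aster, reed, lime, kale, cedar.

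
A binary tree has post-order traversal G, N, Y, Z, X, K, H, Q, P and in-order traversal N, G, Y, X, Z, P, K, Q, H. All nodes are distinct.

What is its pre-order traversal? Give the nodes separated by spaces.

The last element of post-order is the root; it splits in-order into left and right subtrees.
Root P: left subtree has 5 nodes {N, G, Y, X, Z}, right has 3 {K, Q, H}.
  Root X: left subtree has 3 nodes {N, G, Y}, right has 1 {Z}.
    Root Y: left subtree has 2 nodes {N, G}, right has 0 { }.
      Root N: left subtree has 0 nodes { }, right has 1 {G}.
  Root Q: left subtree has 1 node {K}, right has 1 {H}.

P X Y N G Z Q K H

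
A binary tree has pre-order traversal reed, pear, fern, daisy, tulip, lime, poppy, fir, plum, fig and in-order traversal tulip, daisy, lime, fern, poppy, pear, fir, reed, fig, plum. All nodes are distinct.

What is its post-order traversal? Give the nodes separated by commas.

The first element of pre-order is the root; it splits in-order into left and right subtrees.
Root reed: left subtree has 7 nodes {tulip, daisy, lime, fern, poppy, pear, fir}, right has 2 {fig, plum}.
  Root pear: left subtree has 5 nodes {tulip, daisy, lime, fern, poppy}, right has 1 {fir}.
    Root fern: left subtree has 3 nodes {tulip, daisy, lime}, right has 1 {poppy}.
      Root daisy: left subtree has 1 node {tulip}, right has 1 {lime}.
  Root plum: left subtree has 1 node {fig}, right has 0 { }.

tulip, lime, daisy, poppy, fern, fir, pear, fig, plum, reed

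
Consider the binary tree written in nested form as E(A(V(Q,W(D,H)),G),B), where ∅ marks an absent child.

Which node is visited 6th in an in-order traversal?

In-order visits the left subtree, then the node, then the right subtree.
At E: go left to A.
  At A: go left to V.
    At V: go left to Q.
      Q is a leaf — visit Q.
    Visit V.
    At V: go right to W.
      At W: go left to D.
        D is a leaf — visit D.
      Visit W.
      At W: go right to H.
        H is a leaf — visit H.
  Visit A.
  At A: go right to G.
    G is a leaf — visit G.
Visit E.
At E: go right to B.
  B is a leaf — visit B.
Full in-order sequence: Q, V, D, W, H, A, G, E, B.

A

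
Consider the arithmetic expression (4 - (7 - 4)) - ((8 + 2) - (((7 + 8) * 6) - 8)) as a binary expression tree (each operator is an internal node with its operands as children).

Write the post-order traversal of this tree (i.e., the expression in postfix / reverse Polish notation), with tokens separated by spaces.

Post-order on an expression tree gives postfix notation: for each operator, emit left operand, right operand, then the operator.

4 7 4 - - 8 2 + 7 8 + 6 * 8 - - -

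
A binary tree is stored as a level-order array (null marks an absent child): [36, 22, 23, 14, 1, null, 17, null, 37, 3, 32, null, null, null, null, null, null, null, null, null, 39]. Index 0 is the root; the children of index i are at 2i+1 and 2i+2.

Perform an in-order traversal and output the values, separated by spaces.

14 37 22 3 39 1 32 36 23 17

In-order visits the left subtree, then the node, then the right subtree.
At 36: go left to 22.
  At 22: go left to 14.
    At 14: no left child.
    Visit 14.
    At 14: go right to 37.
      37 is a leaf — visit 37.
  Visit 22.
  At 22: go right to 1.
    At 1: go left to 3.
      At 3: no left child.
      Visit 3.
      At 3: go right to 39.
        39 is a leaf — visit 39.
    Visit 1.
    At 1: go right to 32.
      32 is a leaf — visit 32.
Visit 36.
At 36: go right to 23.
  At 23: no left child.
  Visit 23.
  At 23: go right to 17.
    17 is a leaf — visit 17.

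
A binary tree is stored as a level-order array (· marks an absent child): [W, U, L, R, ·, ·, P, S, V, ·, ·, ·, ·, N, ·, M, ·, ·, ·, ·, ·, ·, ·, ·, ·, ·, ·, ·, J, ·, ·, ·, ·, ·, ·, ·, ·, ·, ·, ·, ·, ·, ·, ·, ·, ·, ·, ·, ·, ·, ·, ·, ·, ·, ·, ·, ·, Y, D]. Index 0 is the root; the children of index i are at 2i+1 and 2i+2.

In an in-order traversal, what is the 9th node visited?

Y

In-order visits the left subtree, then the node, then the right subtree.
At W: go left to U.
  At U: go left to R.
    At R: go left to S.
      At S: go left to M.
        M is a leaf — visit M.
      Visit S.
      At S: no right child.
    Visit R.
    At R: go right to V.
      V is a leaf — visit V.
  Visit U.
  At U: no right child.
Visit W.
At W: go right to L.
  At L: no left child.
  Visit L.
  At L: go right to P.
    At P: go left to N.
      At N: no left child.
      Visit N.
      At N: go right to J.
        At J: go left to Y.
          Y is a leaf — visit Y.
        Visit J.
        At J: go right to D.
          D is a leaf — visit D.
    Visit P.
    At P: no right child.
Full in-order sequence: M, S, R, V, U, W, L, N, Y, J, D, P.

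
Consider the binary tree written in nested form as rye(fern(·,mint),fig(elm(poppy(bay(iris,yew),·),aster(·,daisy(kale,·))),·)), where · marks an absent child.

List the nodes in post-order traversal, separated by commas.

mint, fern, iris, yew, bay, poppy, kale, daisy, aster, elm, fig, rye

Post-order visits the left subtree, then the right subtree, then the node.
At rye: go left to fern.
  At fern: no left child.
  At fern: go right to mint.
    mint is a leaf — visit mint.
  Visit fern.
At rye: go right to fig.
  At fig: go left to elm.
    At elm: go left to poppy.
      At poppy: go left to bay.
        At bay: go left to iris.
          iris is a leaf — visit iris.
        At bay: go right to yew.
          yew is a leaf — visit yew.
        Visit bay.
      At poppy: no right child.
      Visit poppy.
    At elm: go right to aster.
      At aster: no left child.
      At aster: go right to daisy.
        At daisy: go left to kale.
          kale is a leaf — visit kale.
        At daisy: no right child.
        Visit daisy.
      Visit aster.
    Visit elm.
  At fig: no right child.
  Visit fig.
Visit rye.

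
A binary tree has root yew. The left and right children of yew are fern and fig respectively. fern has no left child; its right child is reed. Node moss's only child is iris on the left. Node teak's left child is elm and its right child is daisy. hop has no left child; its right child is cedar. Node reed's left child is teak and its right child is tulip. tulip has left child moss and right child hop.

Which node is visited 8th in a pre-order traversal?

moss

Pre-order visits the node, then its left subtree, then its right subtree.
Visit yew.
At yew: go left to fern.
  Visit fern.
  At fern: no left child.
  At fern: go right to reed.
    Visit reed.
    At reed: go left to teak.
      Visit teak.
      At teak: go left to elm.
        elm is a leaf — visit elm.
      At teak: go right to daisy.
        daisy is a leaf — visit daisy.
    At reed: go right to tulip.
      Visit tulip.
      At tulip: go left to moss.
        Visit moss.
        At moss: go left to iris.
          iris is a leaf — visit iris.
        At moss: no right child.
      At tulip: go right to hop.
        Visit hop.
        At hop: no left child.
        At hop: go right to cedar.
          cedar is a leaf — visit cedar.
At yew: go right to fig.
  fig is a leaf — visit fig.
Full pre-order sequence: yew, fern, reed, teak, elm, daisy, tulip, moss, iris, hop, cedar, fig.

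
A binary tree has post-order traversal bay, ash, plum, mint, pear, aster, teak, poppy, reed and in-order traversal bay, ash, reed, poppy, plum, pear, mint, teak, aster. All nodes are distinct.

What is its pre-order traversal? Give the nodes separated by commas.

The last element of post-order is the root; it splits in-order into left and right subtrees.
Root reed: left subtree has 2 nodes {bay, ash}, right has 6 {poppy, plum, pear, mint, teak, aster}.
  Root ash: left subtree has 1 node {bay}, right has 0 { }.
  Root poppy: left subtree has 0 nodes { }, right has 5 {plum, pear, mint, teak, aster}.
    Root teak: left subtree has 3 nodes {plum, pear, mint}, right has 1 {aster}.
      Root pear: left subtree has 1 node {plum}, right has 1 {mint}.

reed, ash, bay, poppy, teak, pear, plum, mint, aster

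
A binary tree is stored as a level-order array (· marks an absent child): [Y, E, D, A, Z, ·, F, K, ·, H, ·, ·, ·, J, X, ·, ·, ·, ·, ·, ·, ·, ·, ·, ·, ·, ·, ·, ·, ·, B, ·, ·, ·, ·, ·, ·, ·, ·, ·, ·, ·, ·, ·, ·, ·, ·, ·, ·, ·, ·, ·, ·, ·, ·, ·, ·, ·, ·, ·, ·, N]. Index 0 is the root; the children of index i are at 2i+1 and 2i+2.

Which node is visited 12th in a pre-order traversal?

N

Pre-order visits the node, then its left subtree, then its right subtree.
Visit Y.
At Y: go left to E.
  Visit E.
  At E: go left to A.
    Visit A.
    At A: go left to K.
      K is a leaf — visit K.
    At A: no right child.
  At E: go right to Z.
    Visit Z.
    At Z: go left to H.
      H is a leaf — visit H.
    At Z: no right child.
At Y: go right to D.
  Visit D.
  At D: no left child.
  At D: go right to F.
    Visit F.
    At F: go left to J.
      J is a leaf — visit J.
    At F: go right to X.
      Visit X.
      At X: no left child.
      At X: go right to B.
        Visit B.
        At B: go left to N.
          N is a leaf — visit N.
        At B: no right child.
Full pre-order sequence: Y, E, A, K, Z, H, D, F, J, X, B, N.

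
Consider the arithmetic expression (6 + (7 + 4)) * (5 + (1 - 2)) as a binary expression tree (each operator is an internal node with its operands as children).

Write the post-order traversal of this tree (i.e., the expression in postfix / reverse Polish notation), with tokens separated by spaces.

6 7 4 + + 5 1 2 - + *

Post-order on an expression tree gives postfix notation: for each operator, emit left operand, right operand, then the operator.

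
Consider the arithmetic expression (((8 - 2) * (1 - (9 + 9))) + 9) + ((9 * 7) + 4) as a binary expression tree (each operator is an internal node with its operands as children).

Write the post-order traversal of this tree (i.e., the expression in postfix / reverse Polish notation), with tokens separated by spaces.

8 2 - 1 9 9 + - * 9 + 9 7 * 4 + +

Post-order on an expression tree gives postfix notation: for each operator, emit left operand, right operand, then the operator.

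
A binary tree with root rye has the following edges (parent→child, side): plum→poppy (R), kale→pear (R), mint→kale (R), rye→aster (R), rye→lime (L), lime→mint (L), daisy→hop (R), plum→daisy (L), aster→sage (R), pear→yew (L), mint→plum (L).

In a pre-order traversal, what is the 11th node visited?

Pre-order visits the node, then its left subtree, then its right subtree.
Visit rye.
At rye: go left to lime.
  Visit lime.
  At lime: go left to mint.
    Visit mint.
    At mint: go left to plum.
      Visit plum.
      At plum: go left to daisy.
        Visit daisy.
        At daisy: no left child.
        At daisy: go right to hop.
          hop is a leaf — visit hop.
      At plum: go right to poppy.
        poppy is a leaf — visit poppy.
    At mint: go right to kale.
      Visit kale.
      At kale: no left child.
      At kale: go right to pear.
        Visit pear.
        At pear: go left to yew.
          yew is a leaf — visit yew.
        At pear: no right child.
  At lime: no right child.
At rye: go right to aster.
  Visit aster.
  At aster: no left child.
  At aster: go right to sage.
    sage is a leaf — visit sage.
Full pre-order sequence: rye, lime, mint, plum, daisy, hop, poppy, kale, pear, yew, aster, sage.

aster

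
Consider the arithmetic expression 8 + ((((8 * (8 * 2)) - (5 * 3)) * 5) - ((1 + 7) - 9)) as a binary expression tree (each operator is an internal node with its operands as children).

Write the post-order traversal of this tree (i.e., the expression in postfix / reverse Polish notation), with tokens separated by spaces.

8 8 8 2 * * 5 3 * - 5 * 1 7 + 9 - - +

Post-order on an expression tree gives postfix notation: for each operator, emit left operand, right operand, then the operator.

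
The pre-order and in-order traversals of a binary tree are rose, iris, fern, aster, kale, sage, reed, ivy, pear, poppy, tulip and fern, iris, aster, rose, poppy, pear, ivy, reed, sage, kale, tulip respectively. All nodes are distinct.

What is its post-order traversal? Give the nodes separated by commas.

fern, aster, iris, poppy, pear, ivy, reed, sage, tulip, kale, rose

The first element of pre-order is the root; it splits in-order into left and right subtrees.
Root rose: left subtree has 3 nodes {fern, iris, aster}, right has 7 {poppy, pear, ivy, reed, sage, kale, tulip}.
  Root iris: left subtree has 1 node {fern}, right has 1 {aster}.
  Root kale: left subtree has 5 nodes {poppy, pear, ivy, reed, sage}, right has 1 {tulip}.
    Root sage: left subtree has 4 nodes {poppy, pear, ivy, reed}, right has 0 { }.
      Root reed: left subtree has 3 nodes {poppy, pear, ivy}, right has 0 { }.
        Root ivy: left subtree has 2 nodes {poppy, pear}, right has 0 { }.
          Root pear: left subtree has 1 node {poppy}, right has 0 { }.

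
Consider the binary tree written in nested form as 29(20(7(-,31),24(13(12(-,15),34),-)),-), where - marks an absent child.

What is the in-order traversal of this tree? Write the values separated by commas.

In-order visits the left subtree, then the node, then the right subtree.
At 29: go left to 20.
  At 20: go left to 7.
    At 7: no left child.
    Visit 7.
    At 7: go right to 31.
      31 is a leaf — visit 31.
  Visit 20.
  At 20: go right to 24.
    At 24: go left to 13.
      At 13: go left to 12.
        At 12: no left child.
        Visit 12.
        At 12: go right to 15.
          15 is a leaf — visit 15.
      Visit 13.
      At 13: go right to 34.
        34 is a leaf — visit 34.
    Visit 24.
    At 24: no right child.
Visit 29.
At 29: no right child.

7, 31, 20, 12, 15, 13, 34, 24, 29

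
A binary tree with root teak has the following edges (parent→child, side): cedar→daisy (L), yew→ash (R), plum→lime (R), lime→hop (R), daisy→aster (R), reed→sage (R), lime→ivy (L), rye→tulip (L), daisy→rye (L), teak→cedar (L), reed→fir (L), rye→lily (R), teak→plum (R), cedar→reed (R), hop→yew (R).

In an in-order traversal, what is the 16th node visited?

ash

In-order visits the left subtree, then the node, then the right subtree.
At teak: go left to cedar.
  At cedar: go left to daisy.
    At daisy: go left to rye.
      At rye: go left to tulip.
        tulip is a leaf — visit tulip.
      Visit rye.
      At rye: go right to lily.
        lily is a leaf — visit lily.
    Visit daisy.
    At daisy: go right to aster.
      aster is a leaf — visit aster.
  Visit cedar.
  At cedar: go right to reed.
    At reed: go left to fir.
      fir is a leaf — visit fir.
    Visit reed.
    At reed: go right to sage.
      sage is a leaf — visit sage.
Visit teak.
At teak: go right to plum.
  At plum: no left child.
  Visit plum.
  At plum: go right to lime.
    At lime: go left to ivy.
      ivy is a leaf — visit ivy.
    Visit lime.
    At lime: go right to hop.
      At hop: no left child.
      Visit hop.
      At hop: go right to yew.
        At yew: no left child.
        Visit yew.
        At yew: go right to ash.
          ash is a leaf — visit ash.
Full in-order sequence: tulip, rye, lily, daisy, aster, cedar, fir, reed, sage, teak, plum, ivy, lime, hop, yew, ash.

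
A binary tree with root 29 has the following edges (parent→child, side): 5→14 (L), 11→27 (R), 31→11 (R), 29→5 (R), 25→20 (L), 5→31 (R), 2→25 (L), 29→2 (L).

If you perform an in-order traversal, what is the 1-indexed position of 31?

7

In-order visits the left subtree, then the node, then the right subtree.
At 29: go left to 2.
  At 2: go left to 25.
    At 25: go left to 20.
      20 is a leaf — visit 20.
    Visit 25.
    At 25: no right child.
  Visit 2.
  At 2: no right child.
Visit 29.
At 29: go right to 5.
  At 5: go left to 14.
    14 is a leaf — visit 14.
  Visit 5.
  At 5: go right to 31.
    At 31: no left child.
    Visit 31.
    At 31: go right to 11.
      At 11: no left child.
      Visit 11.
      At 11: go right to 27.
        27 is a leaf — visit 27.
Full in-order sequence: 20, 25, 2, 29, 14, 5, 31, 11, 27.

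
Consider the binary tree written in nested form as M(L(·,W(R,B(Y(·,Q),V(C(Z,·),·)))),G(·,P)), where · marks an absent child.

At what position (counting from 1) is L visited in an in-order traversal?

1

In-order visits the left subtree, then the node, then the right subtree.
At M: go left to L.
  At L: no left child.
  Visit L.
  At L: go right to W.
    At W: go left to R.
      R is a leaf — visit R.
    Visit W.
    At W: go right to B.
      At B: go left to Y.
        At Y: no left child.
        Visit Y.
        At Y: go right to Q.
          Q is a leaf — visit Q.
      Visit B.
      At B: go right to V.
        At V: go left to C.
          At C: go left to Z.
            Z is a leaf — visit Z.
          Visit C.
          At C: no right child.
        Visit V.
        At V: no right child.
Visit M.
At M: go right to G.
  At G: no left child.
  Visit G.
  At G: go right to P.
    P is a leaf — visit P.
Full in-order sequence: L, R, W, Y, Q, B, Z, C, V, M, G, P.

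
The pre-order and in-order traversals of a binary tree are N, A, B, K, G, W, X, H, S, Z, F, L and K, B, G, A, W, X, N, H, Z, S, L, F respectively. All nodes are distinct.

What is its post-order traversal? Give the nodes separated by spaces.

The first element of pre-order is the root; it splits in-order into left and right subtrees.
Root N: left subtree has 6 nodes {K, B, G, A, W, X}, right has 5 {H, Z, S, L, F}.
  Root A: left subtree has 3 nodes {K, B, G}, right has 2 {W, X}.
    Root B: left subtree has 1 node {K}, right has 1 {G}.
    Root W: left subtree has 0 nodes { }, right has 1 {X}.
  Root H: left subtree has 0 nodes { }, right has 4 {Z, S, L, F}.
    Root S: left subtree has 1 node {Z}, right has 2 {L, F}.
      Root F: left subtree has 1 node {L}, right has 0 { }.

K G B X W A Z L F S H N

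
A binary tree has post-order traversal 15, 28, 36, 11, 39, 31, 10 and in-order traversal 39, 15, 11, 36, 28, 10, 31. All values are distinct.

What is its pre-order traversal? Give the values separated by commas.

10, 39, 11, 15, 36, 28, 31

The last element of post-order is the root; it splits in-order into left and right subtrees.
Root 10: left subtree has 5 nodes {39, 15, 11, 36, 28}, right has 1 {31}.
  Root 39: left subtree has 0 nodes { }, right has 4 {15, 11, 36, 28}.
    Root 11: left subtree has 1 node {15}, right has 2 {36, 28}.
      Root 36: left subtree has 0 nodes { }, right has 1 {28}.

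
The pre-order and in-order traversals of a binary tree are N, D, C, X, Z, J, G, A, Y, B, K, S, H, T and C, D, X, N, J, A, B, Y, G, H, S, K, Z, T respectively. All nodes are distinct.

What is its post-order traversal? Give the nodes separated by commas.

The first element of pre-order is the root; it splits in-order into left and right subtrees.
Root N: left subtree has 3 nodes {C, D, X}, right has 10 {J, A, B, Y, G, H, S, K, Z, T}.
  Root D: left subtree has 1 node {C}, right has 1 {X}.
  Root Z: left subtree has 8 nodes {J, A, B, Y, G, H, S, K}, right has 1 {T}.
    Root J: left subtree has 0 nodes { }, right has 7 {A, B, Y, G, H, S, K}.
      Root G: left subtree has 3 nodes {A, B, Y}, right has 3 {H, S, K}.
        Root A: left subtree has 0 nodes { }, right has 2 {B, Y}.
          Root Y: left subtree has 1 node {B}, right has 0 { }.
        Root K: left subtree has 2 nodes {H, S}, right has 0 { }.
          Root S: left subtree has 1 node {H}, right has 0 { }.

C, X, D, B, Y, A, H, S, K, G, J, T, Z, N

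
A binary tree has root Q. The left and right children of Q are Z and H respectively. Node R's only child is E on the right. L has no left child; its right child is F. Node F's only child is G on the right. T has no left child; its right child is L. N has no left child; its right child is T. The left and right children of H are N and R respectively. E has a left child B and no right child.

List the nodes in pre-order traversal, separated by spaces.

Q Z H N T L F G R E B

Pre-order visits the node, then its left subtree, then its right subtree.
Visit Q.
At Q: go left to Z.
  Z is a leaf — visit Z.
At Q: go right to H.
  Visit H.
  At H: go left to N.
    Visit N.
    At N: no left child.
    At N: go right to T.
      Visit T.
      At T: no left child.
      At T: go right to L.
        Visit L.
        At L: no left child.
        At L: go right to F.
          Visit F.
          At F: no left child.
          At F: go right to G.
            G is a leaf — visit G.
  At H: go right to R.
    Visit R.
    At R: no left child.
    At R: go right to E.
      Visit E.
      At E: go left to B.
        B is a leaf — visit B.
      At E: no right child.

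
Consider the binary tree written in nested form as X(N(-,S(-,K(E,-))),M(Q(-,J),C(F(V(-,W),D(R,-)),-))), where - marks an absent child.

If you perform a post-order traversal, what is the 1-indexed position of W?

7

Post-order visits the left subtree, then the right subtree, then the node.
At X: go left to N.
  At N: no left child.
  At N: go right to S.
    At S: no left child.
    At S: go right to K.
      At K: go left to E.
        E is a leaf — visit E.
      At K: no right child.
      Visit K.
    Visit S.
  Visit N.
At X: go right to M.
  At M: go left to Q.
    At Q: no left child.
    At Q: go right to J.
      J is a leaf — visit J.
    Visit Q.
  At M: go right to C.
    At C: go left to F.
      At F: go left to V.
        At V: no left child.
        At V: go right to W.
          W is a leaf — visit W.
        Visit V.
      At F: go right to D.
        At D: go left to R.
          R is a leaf — visit R.
        At D: no right child.
        Visit D.
      Visit F.
    At C: no right child.
    Visit C.
  Visit M.
Visit X.
Full post-order sequence: E, K, S, N, J, Q, W, V, R, D, F, C, M, X.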